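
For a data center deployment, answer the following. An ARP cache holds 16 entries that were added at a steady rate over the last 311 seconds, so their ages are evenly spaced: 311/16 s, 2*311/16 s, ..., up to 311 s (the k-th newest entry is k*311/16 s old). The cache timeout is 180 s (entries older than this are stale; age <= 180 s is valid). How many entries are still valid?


Ages are k * 311/16 s for k = 1..16 (spacing = 19.4375 s).
Entry k is valid iff k * 311/16 <= 180 iff k <= 16 * 180 / 311 = 9.2605
n_valid = floor(9.2605) = 9
(n_stale = 16 - 9 = 7)

9


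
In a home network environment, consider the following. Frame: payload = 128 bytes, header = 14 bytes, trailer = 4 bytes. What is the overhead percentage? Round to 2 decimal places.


Given: payload = 128 B, header = 14 B, trailer = 4 B
Overhead bytes = header + trailer = 14 + 4 = 18
Total frame = payload + overhead = 128 + 18 = 146
Overhead % = 18 / 146 * 100 = 12.3288% -> 12.33% (2 dp)

12.33


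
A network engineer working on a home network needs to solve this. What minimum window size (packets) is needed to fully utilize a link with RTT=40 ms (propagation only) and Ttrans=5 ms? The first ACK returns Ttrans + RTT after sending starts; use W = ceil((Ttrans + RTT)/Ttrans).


Given: Ttrans = 5 ms, RTT = 40 ms (= 2 * Tprop, Tprop = 20 ms)
Time until first ACK returns = Ttrans + RTT = 5 + 40 = 45 ms
Need W * Ttrans >= Ttrans + RTT  ->  W >= (Ttrans + RTT) / Ttrans
(Ttrans + RTT) / Ttrans = 45 / 5 = 9
W_min = ceil(9) = 9

9


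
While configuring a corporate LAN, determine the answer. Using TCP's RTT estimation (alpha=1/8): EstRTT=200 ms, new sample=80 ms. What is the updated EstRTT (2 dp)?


Given: EstRTT = 200 ms, SampleRTT = 80 ms, alpha = 1/8
New EstRTT = (1 - alpha) * EstRTT + alpha * SampleRTT
(7/8) * 200 = 175
(1/8) * 80 = 10
New EstRTT = 175 + 10 = 185 ms -> 185.00 ms (2 dp)

185.00


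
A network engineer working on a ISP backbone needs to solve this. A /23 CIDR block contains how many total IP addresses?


Given: CIDR prefix /23
Host bits = 32 - 23 = 9
Total addresses = 2^9 = 512

512


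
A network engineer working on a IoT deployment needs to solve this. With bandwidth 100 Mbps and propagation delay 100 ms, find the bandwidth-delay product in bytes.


Given: bandwidth = 100 Mbps, delay = 100 ms
BDP in bits = 100 * 10^6 * 100 / 1000
BDP in bits = 10000000
BDP in bytes = 10000000 / 8 = 1250000

1250000


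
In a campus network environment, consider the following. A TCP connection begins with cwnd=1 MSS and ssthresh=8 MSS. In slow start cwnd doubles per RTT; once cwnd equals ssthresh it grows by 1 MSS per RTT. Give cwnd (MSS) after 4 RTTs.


RTT 0: cwnd = 1 MSS (initial)
RTT 1: cwnd = 2 MSS (slow start, doubled)
RTT 2: cwnd = 4 MSS (slow start, doubled)
RTT 3: cwnd = 8 MSS (slow start, doubled)
RTT 4: cwnd = 9 MSS (congestion avoidance, +1)

9


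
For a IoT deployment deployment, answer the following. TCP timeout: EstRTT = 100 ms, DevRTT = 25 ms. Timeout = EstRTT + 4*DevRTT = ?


Given: EstRTT = 100 ms, DevRTT = 25 ms
Timeout = EstRTT + 4 * DevRTT
4 * DevRTT = 4 * 25 = 100
Timeout = 100 + 100 = 200 ms

200


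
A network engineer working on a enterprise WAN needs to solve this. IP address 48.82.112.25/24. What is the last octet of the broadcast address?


Given: IP = 48.82.112.25, prefix = /24
Host bits = 32 - 24 = 8
Network last octet = 25 AND mask = 0
Host part size = 2^8 - 1 = 255
Broadcast last octet = 0 OR 255 = 255

255


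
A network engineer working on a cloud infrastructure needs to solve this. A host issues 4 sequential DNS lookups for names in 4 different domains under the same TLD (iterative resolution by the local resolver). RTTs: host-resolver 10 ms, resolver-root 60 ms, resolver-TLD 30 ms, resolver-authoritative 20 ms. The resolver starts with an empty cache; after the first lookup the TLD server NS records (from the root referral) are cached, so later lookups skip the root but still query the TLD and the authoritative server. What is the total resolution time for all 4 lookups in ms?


Lookup 1 (cold cache): local + root + TLD + auth = 10 + 60 + 30 + 20 = 120 ms
Lookups 2..4 (TLD NS cached -> skip root; new domain -> still ask TLD and auth): local + TLD + auth = 10 + 30 + 20 = 60 ms each
Remaining 3 lookups: 3 * 60 = 180 ms
Total = 120 + 180 = 300 ms

300


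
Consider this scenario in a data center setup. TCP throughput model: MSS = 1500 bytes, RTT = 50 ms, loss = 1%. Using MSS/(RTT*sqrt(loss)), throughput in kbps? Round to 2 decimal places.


Given: MSS = 1500 bytes, RTT = 50 ms, loss = 1%
RTT in seconds = 50 / 1000 = 0.05
Loss rate = 1% = 0.01
sqrt(loss) = sqrt(0.01) = 0.1
Throughput (bytes/s) = 1500 / (0.05 * 0.1) = 300000.0000
Throughput (kbps) = 300000.0000 * 8 / 1000 = 2400.000000 -> 2400.00 kbps (2 dp)

2400.00


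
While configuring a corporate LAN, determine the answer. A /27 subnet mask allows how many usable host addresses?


Given: subnet mask /27
Host bits = 32 - 27 = 5
Total addresses = 2^5 = 32
Usable hosts = 32 - 2 (network + broadcast) = 30

30


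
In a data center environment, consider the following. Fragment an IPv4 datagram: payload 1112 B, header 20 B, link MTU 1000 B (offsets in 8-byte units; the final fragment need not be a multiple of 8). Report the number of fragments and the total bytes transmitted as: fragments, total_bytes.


Max data per non-final fragment = floor((MTU - header)/8)*8 = floor((1000 - 20)/8)*8 = floor(980/8)*8 = 976 B
Final fragment needs no 8-byte alignment: it can carry up to MTU - header = 980 B
Non-final fragments needed = ceil((payload - 980) / 976) = ceil(132/976) = ceil(0.1352) = 1
Number of fragments = 1 + 1 = 2
Fragment sizes (data): 1 * 976 B + 136 B (last, 136 <= 980 OK)
Total bytes sent = payload + n_frags * header = 1112 + 2*20 = 1112 + 40 = 1152 B

2, 1152


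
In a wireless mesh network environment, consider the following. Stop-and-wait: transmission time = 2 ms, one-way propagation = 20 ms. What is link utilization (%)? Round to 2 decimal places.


Given: Ttrans = 2 ms, Tprop = 20 ms
RTT = 2 * Tprop = 2 * 20 = 40 ms
U = Ttrans / (Ttrans + RTT)
U = 2 / (2 + 40)
U = 2 / 42 = 0.047619
U% = 4.76%

4.76


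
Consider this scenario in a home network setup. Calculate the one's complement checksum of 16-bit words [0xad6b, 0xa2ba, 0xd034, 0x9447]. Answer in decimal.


Given words: [0xad6b, 0xa2ba, 0xd034, 0x9447]
Step 1: Sum all words
Raw sum = 44395 + 41658 + 53300 + 37959 = 177312
Step 2: Fold carry: (46240 + 2) = 46242
One's complement = ~46242 & 0xFFFF = 19293

19293


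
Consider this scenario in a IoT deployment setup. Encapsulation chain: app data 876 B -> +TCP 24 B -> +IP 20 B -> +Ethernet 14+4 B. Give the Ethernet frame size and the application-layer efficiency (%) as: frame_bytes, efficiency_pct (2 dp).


TCP segment = 876 + 24 = 900 B
IP packet = 900 + 20 = 920 B
Ethernet frame = 920 + 14 + 4 = 938 B
Efficiency = app / frame = 876 / 938 = 0.933902 = 93.3902% -> 93.39% (2 dp)

938, 93.39


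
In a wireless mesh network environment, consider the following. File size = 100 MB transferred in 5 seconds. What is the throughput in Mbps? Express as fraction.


Given: file = 100 MB, time = 5 s
File in Mb = 100 * 8 = 800 Mb
Throughput = 800 / 5 Mbps
Throughput = 160 Mbps

160


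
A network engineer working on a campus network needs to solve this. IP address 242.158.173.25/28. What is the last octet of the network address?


Given: IP = 242.158.173.25, prefix = /28
Subnet mask = 255.255.255.240
Last octet of IP: 25
Last octet of mask: 240
Network last octet = 25 AND 240 = 16

16


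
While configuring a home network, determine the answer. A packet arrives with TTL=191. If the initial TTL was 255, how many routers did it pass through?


Given: initial TTL = 255, received TTL = 191
Hops = initial TTL - received TTL
Hops = 255 - 191 = 64

64


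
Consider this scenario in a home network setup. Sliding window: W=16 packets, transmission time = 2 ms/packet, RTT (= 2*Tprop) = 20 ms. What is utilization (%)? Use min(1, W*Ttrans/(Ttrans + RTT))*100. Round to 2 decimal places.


Given: W = 16, Ttrans = 2 ms, RTT = 20 ms (= 2 * Tprop, Tprop = 10 ms)
Cycle time = Ttrans + RTT = 2 + 20 = 22 ms (first packet sent until its ACK returns)
W * Ttrans = 16 * 2 = 32 ms of sending per cycle
W * Ttrans / (Ttrans + RTT) = 32 / 22 = 1.454545
U = min(1, 1.454545) = 1.000000
U% = 100.00%

100.00


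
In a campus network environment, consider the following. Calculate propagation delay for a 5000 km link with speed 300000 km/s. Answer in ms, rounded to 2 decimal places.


Given: distance = 5000 km, speed = 300000 km/s
Delay = distance / speed = 5000 / 300000 seconds
Delay in ms = 5000 * 1000 / 300000
Delay = 16.6667 ms
Rounded to 2 dp = 16.67 ms

16.67


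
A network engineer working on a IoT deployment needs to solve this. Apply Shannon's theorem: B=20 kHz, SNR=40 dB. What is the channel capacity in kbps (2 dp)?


Given: B = 20 kHz, SNR = 40 dB
SNR linear = 10^(40/10) = 10000
1 + SNR = 10001
log2(10001) = 13.2878566418
C = 20 * 1000 * 13.2878566418 = 265757.1328 bps
C = 265.757133 kbps -> 265.76 kbps (2 dp)

265.76


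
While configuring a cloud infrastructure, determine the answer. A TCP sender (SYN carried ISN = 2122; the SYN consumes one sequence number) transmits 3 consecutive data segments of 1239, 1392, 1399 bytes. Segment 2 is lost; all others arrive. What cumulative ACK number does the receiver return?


SYN uses sequence number 2122; first data byte = ISN + 1 = 2123.
Segment 1: SEQ = 2123, len = 1239 B, covers [2123, 3361]
Segment 2: SEQ = 3362, len = 1392 B, covers [3362, 4753] [LOST]
Segment 3: SEQ = 4754, len = 1399 B, covers [4754, 6152]
In-order data received: bytes [2123, 3361] (segments 1..1).
Segment 2 missing -> gap begins at byte 3362; later segments buffered out of order.
Cumulative ACK = next expected in-order byte = 2123 + 1239 = 3362

3362


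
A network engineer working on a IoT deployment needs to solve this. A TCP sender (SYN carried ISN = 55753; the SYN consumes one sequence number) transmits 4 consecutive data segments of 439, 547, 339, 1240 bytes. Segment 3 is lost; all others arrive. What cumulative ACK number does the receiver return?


SYN uses sequence number 55753; first data byte = ISN + 1 = 55754.
Segment 1: SEQ = 55754, len = 439 B, covers [55754, 56192]
Segment 2: SEQ = 56193, len = 547 B, covers [56193, 56739]
Segment 3: SEQ = 56740, len = 339 B, covers [56740, 57078] [LOST]
Segment 4: SEQ = 57079, len = 1240 B, covers [57079, 58318]
In-order data received: bytes [55754, 56739] (segments 1..2).
Segment 3 missing -> gap begins at byte 56740; later segments buffered out of order.
Cumulative ACK = next expected in-order byte = 55754 + 439 + 547 = 56740

56740


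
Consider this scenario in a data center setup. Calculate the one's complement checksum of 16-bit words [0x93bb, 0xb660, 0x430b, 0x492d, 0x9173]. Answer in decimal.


Given words: [0x93bb, 0xb660, 0x430b, 0x492d, 0x9173]
Step 1: Sum all words
Raw sum = 37819 + 46688 + 17163 + 18733 + 37235 = 157638
Step 2: Fold carry: (26566 + 2) = 26568
One's complement = ~26568 & 0xFFFF = 38967

38967


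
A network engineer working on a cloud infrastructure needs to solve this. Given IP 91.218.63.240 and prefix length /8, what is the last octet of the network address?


Given: IP = 91.218.63.240, prefix = /8
Subnet mask = 255.0.0.0
Last octet of IP: 240
Last octet of mask: 0
Network last octet = 240 AND 0 = 0

0


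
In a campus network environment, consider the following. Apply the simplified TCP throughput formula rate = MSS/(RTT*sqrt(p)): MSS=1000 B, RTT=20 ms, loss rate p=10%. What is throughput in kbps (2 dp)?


Given: MSS = 1000 bytes, RTT = 20 ms, loss = 10%
RTT in seconds = 20 / 1000 = 0.02
Loss rate = 10% = 0.1
sqrt(loss) = sqrt(0.1) = 0.316227766017
Throughput (bytes/s) = 1000 / (0.02 * 0.316227766017) = 158113.8830
Throughput (kbps) = 158113.8830 * 8 / 1000 = 1264.911064 -> 1264.91 kbps (2 dp)

1264.91


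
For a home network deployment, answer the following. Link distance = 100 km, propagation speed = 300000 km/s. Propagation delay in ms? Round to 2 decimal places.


Given: distance = 100 km, speed = 300000 km/s
Delay = distance / speed = 100 / 300000 seconds
Delay in ms = 100 * 1000 / 300000
Delay = 0.3333 ms
Rounded to 2 dp = 0.33 ms

0.33


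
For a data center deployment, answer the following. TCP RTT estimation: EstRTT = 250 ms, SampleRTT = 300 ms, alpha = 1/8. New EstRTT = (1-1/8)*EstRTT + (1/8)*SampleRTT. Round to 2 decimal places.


Given: EstRTT = 250 ms, SampleRTT = 300 ms, alpha = 1/8
New EstRTT = (1 - alpha) * EstRTT + alpha * SampleRTT
(7/8) * 250 = 218.75
(1/8) * 300 = 37.5
New EstRTT = 218.75 + 37.5 = 256.25 ms -> 256.25 ms (2 dp)

256.25


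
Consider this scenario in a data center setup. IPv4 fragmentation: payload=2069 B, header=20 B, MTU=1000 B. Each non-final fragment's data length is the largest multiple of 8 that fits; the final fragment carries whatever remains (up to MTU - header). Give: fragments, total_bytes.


Max data per non-final fragment = floor((MTU - header)/8)*8 = floor((1000 - 20)/8)*8 = floor(980/8)*8 = 976 B
Final fragment needs no 8-byte alignment: it can carry up to MTU - header = 980 B
Non-final fragments needed = ceil((payload - 980) / 976) = ceil(1089/976) = ceil(1.1158) = 2
Number of fragments = 2 + 1 = 3
Fragment sizes (data): 2 * 976 B + 117 B (last, 117 <= 980 OK)
Total bytes sent = payload + n_frags * header = 2069 + 3*20 = 2069 + 60 = 2129 B

3, 2129


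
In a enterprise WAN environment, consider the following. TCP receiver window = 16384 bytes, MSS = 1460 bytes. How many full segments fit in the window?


Given: RWND = 16384 bytes, MSS = 1460 bytes
Full segments = floor(RWND / MSS)
Full segments = floor(16384 / 1460)
Full segments = floor(11.2219) = 11

11


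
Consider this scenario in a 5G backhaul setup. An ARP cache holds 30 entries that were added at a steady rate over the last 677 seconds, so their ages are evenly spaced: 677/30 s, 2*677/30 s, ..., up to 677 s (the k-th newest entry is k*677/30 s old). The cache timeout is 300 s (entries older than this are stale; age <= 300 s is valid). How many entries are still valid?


Ages are k * 677/30 s for k = 1..30 (spacing = 22.5667 s).
Entry k is valid iff k * 677/30 <= 300 iff k <= 30 * 300 / 677 = 13.2939
n_valid = floor(13.2939) = 13
(n_stale = 30 - 13 = 17)

13


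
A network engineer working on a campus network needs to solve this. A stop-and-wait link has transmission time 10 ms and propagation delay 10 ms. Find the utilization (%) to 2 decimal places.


Given: Ttrans = 10 ms, Tprop = 10 ms
RTT = 2 * Tprop = 2 * 10 = 20 ms
U = Ttrans / (Ttrans + RTT)
U = 10 / (10 + 20)
U = 10 / 30 = 0.333333
U% = 33.33%

33.33


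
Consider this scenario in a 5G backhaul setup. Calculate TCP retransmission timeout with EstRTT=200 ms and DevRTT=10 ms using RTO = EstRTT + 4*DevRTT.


Given: EstRTT = 200 ms, DevRTT = 10 ms
Timeout = EstRTT + 4 * DevRTT
4 * DevRTT = 4 * 10 = 40
Timeout = 200 + 40 = 240 ms

240


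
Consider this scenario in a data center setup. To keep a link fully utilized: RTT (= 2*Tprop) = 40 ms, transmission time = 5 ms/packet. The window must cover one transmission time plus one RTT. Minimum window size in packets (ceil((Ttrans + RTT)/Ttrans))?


Given: Ttrans = 5 ms, RTT = 40 ms (= 2 * Tprop, Tprop = 20 ms)
Time until first ACK returns = Ttrans + RTT = 5 + 40 = 45 ms
Need W * Ttrans >= Ttrans + RTT  ->  W >= (Ttrans + RTT) / Ttrans
(Ttrans + RTT) / Ttrans = 45 / 5 = 9
W_min = ceil(9) = 9

9


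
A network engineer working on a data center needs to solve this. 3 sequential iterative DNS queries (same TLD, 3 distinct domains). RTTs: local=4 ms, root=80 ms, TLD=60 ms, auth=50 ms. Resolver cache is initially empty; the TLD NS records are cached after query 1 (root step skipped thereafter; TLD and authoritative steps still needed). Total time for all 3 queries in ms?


Lookup 1 (cold cache): local + root + TLD + auth = 4 + 80 + 60 + 50 = 194 ms
Lookups 2..3 (TLD NS cached -> skip root; new domain -> still ask TLD and auth): local + TLD + auth = 4 + 60 + 50 = 114 ms each
Remaining 2 lookups: 2 * 114 = 228 ms
Total = 194 + 228 = 422 ms

422


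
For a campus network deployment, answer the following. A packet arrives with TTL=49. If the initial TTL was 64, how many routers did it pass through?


Given: initial TTL = 64, received TTL = 49
Hops = initial TTL - received TTL
Hops = 64 - 49 = 15

15


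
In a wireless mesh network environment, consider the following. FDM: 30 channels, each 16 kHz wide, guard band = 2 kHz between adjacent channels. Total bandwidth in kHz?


Given: 30 channels, 16 kHz each, guard = 2 kHz
Channel bandwidth = 30 * 16 = 480 kHz
Guard bands = 29 gaps * 2 kHz = 58 kHz
Total = 480 + 58 = 538 kHz

538


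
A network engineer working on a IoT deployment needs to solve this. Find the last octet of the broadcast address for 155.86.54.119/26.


Given: IP = 155.86.54.119, prefix = /26
Host bits = 32 - 26 = 6
Network last octet = 119 AND mask = 64
Host part size = 2^6 - 1 = 63
Broadcast last octet = 64 OR 63 = 127

127


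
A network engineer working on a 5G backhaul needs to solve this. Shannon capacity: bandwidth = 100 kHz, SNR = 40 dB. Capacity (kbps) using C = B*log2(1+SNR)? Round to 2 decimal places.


Given: B = 100 kHz, SNR = 40 dB
SNR linear = 10^(40/10) = 10000
1 + SNR = 10001
log2(10001) = 13.2878566418
C = 100 * 1000 * 13.2878566418 = 1328785.6642 bps
C = 1328.785664 kbps -> 1328.79 kbps (2 dp)

1328.79


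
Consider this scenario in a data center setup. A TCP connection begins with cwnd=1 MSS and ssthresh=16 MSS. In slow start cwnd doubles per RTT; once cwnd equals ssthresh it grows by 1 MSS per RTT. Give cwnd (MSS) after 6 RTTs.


RTT 0: cwnd = 1 MSS (initial)
RTT 1: cwnd = 2 MSS (slow start, doubled)
RTT 2: cwnd = 4 MSS (slow start, doubled)
RTT 3: cwnd = 8 MSS (slow start, doubled)
RTT 4: cwnd = 16 MSS (slow start, doubled)
RTT 5: cwnd = 17 MSS (congestion avoidance, +1)
RTT 6: cwnd = 18 MSS (congestion avoidance, +1)

18


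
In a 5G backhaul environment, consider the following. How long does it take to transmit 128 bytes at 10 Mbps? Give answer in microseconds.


Given: packet = 128 bytes, bandwidth = 10 Mbps
Packet in bits = 128 * 8 = 1024 bits
Bandwidth = 10 * 10^6 = 10000000 bps
Time = 1024 / 10000000 seconds
Time in us = 1024 * 10^6 / 10000000 = 102.4

102.4


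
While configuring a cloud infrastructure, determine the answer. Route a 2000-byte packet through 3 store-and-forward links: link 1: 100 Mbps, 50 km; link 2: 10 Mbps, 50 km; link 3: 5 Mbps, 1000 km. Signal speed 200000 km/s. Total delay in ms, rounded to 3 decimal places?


Packet = 2000 bytes = 16000 bits. Store-and-forward: sum (t_trans + t_prop) per link.
Link 1: t_trans = 16000/(100*10^6) s = 0.1600 ms; t_prop = 50/200000 s = 0.2500 ms; subtotal = 0.4100 ms
Link 2: t_trans = 16000/(10*10^6) s = 1.6000 ms; t_prop = 50/200000 s = 0.2500 ms; subtotal = 1.8500 ms
Link 3: t_trans = 16000/(5*10^6) s = 3.2000 ms; t_prop = 1000/200000 s = 5.0000 ms; subtotal = 8.2000 ms
End-to-end = 0.4100 + 1.8500 + 8.2000 = 10.4600 ms -> 10.460 ms (3 dp)

10.460


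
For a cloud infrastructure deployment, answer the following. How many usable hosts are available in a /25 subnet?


Given: subnet mask /25
Host bits = 32 - 25 = 7
Total addresses = 2^7 = 128
Usable hosts = 128 - 2 (network + broadcast) = 126

126


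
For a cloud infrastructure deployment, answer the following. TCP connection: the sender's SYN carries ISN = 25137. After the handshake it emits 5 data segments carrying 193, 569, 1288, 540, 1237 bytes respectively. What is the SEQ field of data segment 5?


The SYN occupies sequence number ISN = 25137, so the first data byte is ISN + 1 = 25138.
SEQ of data segment i = (ISN + 1) + sum of payload sizes of segments 1..i-1.
Segment 1: SEQ = 25138, payload = 193 bytes
Segment 2: SEQ = 25331, payload = 569 bytes
Segment 3: SEQ = 25900, payload = 1288 bytes
Segment 4: SEQ = 27188, payload = 540 bytes
Segment 5: SEQ = 27728, payload = 1237 bytes
SEQ of segment 5 = 25138 + 193 + 569 + 1288 + 540 = 27728

27728


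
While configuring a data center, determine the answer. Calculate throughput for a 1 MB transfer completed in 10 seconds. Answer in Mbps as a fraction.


Given: file = 1 MB, time = 10 s
File in Mb = 1 * 8 = 8 Mb
Throughput = 8 / 10 Mbps
Throughput = 4/5 Mbps

4/5


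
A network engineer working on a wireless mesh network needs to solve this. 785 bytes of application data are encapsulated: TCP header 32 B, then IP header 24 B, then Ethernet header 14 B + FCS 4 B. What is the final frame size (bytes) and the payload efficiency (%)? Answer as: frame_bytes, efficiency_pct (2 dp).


TCP segment = 785 + 32 = 817 B
IP packet = 817 + 24 = 841 B
Ethernet frame = 841 + 14 + 4 = 859 B
Efficiency = app / frame = 785 / 859 = 0.913853 = 91.3853% -> 91.39% (2 dp)

859, 91.39


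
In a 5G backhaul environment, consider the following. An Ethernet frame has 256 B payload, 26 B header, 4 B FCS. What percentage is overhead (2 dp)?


Given: payload = 256 B, header = 26 B, trailer = 4 B
Overhead bytes = header + trailer = 26 + 4 = 30
Total frame = payload + overhead = 256 + 30 = 286
Overhead % = 30 / 286 * 100 = 10.4895% -> 10.49% (2 dp)

10.49


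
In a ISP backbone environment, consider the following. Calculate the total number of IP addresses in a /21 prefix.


Given: CIDR prefix /21
Host bits = 32 - 21 = 11
Total addresses = 2^11 = 2048

2048


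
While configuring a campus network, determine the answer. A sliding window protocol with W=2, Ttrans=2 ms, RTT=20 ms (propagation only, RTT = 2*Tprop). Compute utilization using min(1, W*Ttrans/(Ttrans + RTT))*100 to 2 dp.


Given: W = 2, Ttrans = 2 ms, RTT = 20 ms (= 2 * Tprop, Tprop = 10 ms)
Cycle time = Ttrans + RTT = 2 + 20 = 22 ms (first packet sent until its ACK returns)
W * Ttrans = 2 * 2 = 4 ms of sending per cycle
W * Ttrans / (Ttrans + RTT) = 4 / 22 = 0.181818
U = min(1, 0.181818) = 0.181818
U% = 18.18%

18.18


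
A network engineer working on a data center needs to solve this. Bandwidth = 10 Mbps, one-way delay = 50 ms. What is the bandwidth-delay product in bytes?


Given: bandwidth = 10 Mbps, delay = 50 ms
BDP in bits = 10 * 10^6 * 50 / 1000
BDP in bits = 500000
BDP in bytes = 500000 / 8 = 62500

62500


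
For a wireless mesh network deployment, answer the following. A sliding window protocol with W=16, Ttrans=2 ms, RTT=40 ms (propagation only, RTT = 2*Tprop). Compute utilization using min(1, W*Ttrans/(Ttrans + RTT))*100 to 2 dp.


Given: W = 16, Ttrans = 2 ms, RTT = 40 ms (= 2 * Tprop, Tprop = 20 ms)
Cycle time = Ttrans + RTT = 2 + 40 = 42 ms (first packet sent until its ACK returns)
W * Ttrans = 16 * 2 = 32 ms of sending per cycle
W * Ttrans / (Ttrans + RTT) = 32 / 42 = 0.761905
U = min(1, 0.761905) = 0.761905
U% = 76.19%

76.19


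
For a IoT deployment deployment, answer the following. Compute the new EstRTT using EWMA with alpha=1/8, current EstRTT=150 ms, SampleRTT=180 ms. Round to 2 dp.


Given: EstRTT = 150 ms, SampleRTT = 180 ms, alpha = 1/8
New EstRTT = (1 - alpha) * EstRTT + alpha * SampleRTT
(7/8) * 150 = 131.25
(1/8) * 180 = 22.5
New EstRTT = 131.25 + 22.5 = 153.75 ms -> 153.75 ms (2 dp)

153.75


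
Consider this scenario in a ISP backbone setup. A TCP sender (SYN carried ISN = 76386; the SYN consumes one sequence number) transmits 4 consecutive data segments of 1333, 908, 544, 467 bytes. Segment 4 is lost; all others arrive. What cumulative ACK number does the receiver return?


SYN uses sequence number 76386; first data byte = ISN + 1 = 76387.
Segment 1: SEQ = 76387, len = 1333 B, covers [76387, 77719]
Segment 2: SEQ = 77720, len = 908 B, covers [77720, 78627]
Segment 3: SEQ = 78628, len = 544 B, covers [78628, 79171]
Segment 4: SEQ = 79172, len = 467 B, covers [79172, 79638] [LOST]
In-order data received: bytes [76387, 79171] (segments 1..3).
Segment 4 missing -> gap begins at byte 79172.
Cumulative ACK = next expected in-order byte = 76387 + 1333 + 908 + 544 = 79172

79172


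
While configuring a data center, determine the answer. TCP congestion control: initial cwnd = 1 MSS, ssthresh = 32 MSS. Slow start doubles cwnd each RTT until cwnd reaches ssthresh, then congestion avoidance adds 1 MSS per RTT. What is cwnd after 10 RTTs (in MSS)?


RTT 0: cwnd = 1 MSS (initial)
RTT 1: cwnd = 2 MSS (slow start, doubled)
RTT 2: cwnd = 4 MSS (slow start, doubled)
RTT 3: cwnd = 8 MSS (slow start, doubled)
RTT 4: cwnd = 16 MSS (slow start, doubled)
RTT 5: cwnd = 32 MSS (slow start, doubled)
RTT 6: cwnd = 33 MSS (congestion avoidance, +1)
RTT 7: cwnd = 34 MSS (congestion avoidance, +1)
RTT 8: cwnd = 35 MSS (congestion avoidance, +1)
RTT 9: cwnd = 36 MSS (congestion avoidance, +1)
RTT 10: cwnd = 37 MSS (congestion avoidance, +1)

37


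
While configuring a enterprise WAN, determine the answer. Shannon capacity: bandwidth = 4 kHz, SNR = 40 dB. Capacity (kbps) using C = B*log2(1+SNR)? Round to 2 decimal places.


Given: B = 4 kHz, SNR = 40 dB
SNR linear = 10^(40/10) = 10000
1 + SNR = 10001
log2(10001) = 13.2878566418
C = 4 * 1000 * 13.2878566418 = 53151.4266 bps
C = 53.151427 kbps -> 53.15 kbps (2 dp)

53.15


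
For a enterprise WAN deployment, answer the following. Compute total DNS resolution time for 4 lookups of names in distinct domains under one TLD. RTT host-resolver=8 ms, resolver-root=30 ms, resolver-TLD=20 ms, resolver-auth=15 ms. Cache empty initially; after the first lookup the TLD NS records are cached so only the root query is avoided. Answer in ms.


Lookup 1 (cold cache): local + root + TLD + auth = 8 + 30 + 20 + 15 = 73 ms
Lookups 2..4 (TLD NS cached -> skip root; new domain -> still ask TLD and auth): local + TLD + auth = 8 + 20 + 15 = 43 ms each
Remaining 3 lookups: 3 * 43 = 129 ms
Total = 73 + 129 = 202 ms

202


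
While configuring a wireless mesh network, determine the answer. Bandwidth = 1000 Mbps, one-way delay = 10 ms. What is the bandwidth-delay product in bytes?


Given: bandwidth = 1000 Mbps, delay = 10 ms
BDP in bits = 1000 * 10^6 * 10 / 1000
BDP in bits = 10000000
BDP in bytes = 10000000 / 8 = 1250000

1250000


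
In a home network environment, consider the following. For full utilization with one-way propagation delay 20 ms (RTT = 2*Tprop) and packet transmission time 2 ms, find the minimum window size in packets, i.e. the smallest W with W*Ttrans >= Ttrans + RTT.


Given: Ttrans = 2 ms, RTT = 40 ms (= 2 * Tprop, Tprop = 20 ms)
Time until first ACK returns = Ttrans + RTT = 2 + 40 = 42 ms
Need W * Ttrans >= Ttrans + RTT  ->  W >= (Ttrans + RTT) / Ttrans
(Ttrans + RTT) / Ttrans = 42 / 2 = 21
W_min = ceil(21) = 21

21


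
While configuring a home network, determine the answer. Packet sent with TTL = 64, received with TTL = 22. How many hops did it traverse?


Given: initial TTL = 64, received TTL = 22
Hops = initial TTL - received TTL
Hops = 64 - 22 = 42

42


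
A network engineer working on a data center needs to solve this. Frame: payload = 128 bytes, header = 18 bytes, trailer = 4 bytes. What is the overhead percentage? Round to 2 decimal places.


Given: payload = 128 B, header = 18 B, trailer = 4 B
Overhead bytes = header + trailer = 18 + 4 = 22
Total frame = payload + overhead = 128 + 22 = 150
Overhead % = 22 / 150 * 100 = 14.6667% -> 14.67% (2 dp)

14.67


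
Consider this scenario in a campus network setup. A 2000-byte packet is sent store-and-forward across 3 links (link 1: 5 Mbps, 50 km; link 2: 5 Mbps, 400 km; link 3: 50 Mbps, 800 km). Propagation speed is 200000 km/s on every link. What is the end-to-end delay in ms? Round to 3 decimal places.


Packet = 2000 bytes = 16000 bits. Store-and-forward: sum (t_trans + t_prop) per link.
Link 1: t_trans = 16000/(5*10^6) s = 3.2000 ms; t_prop = 50/200000 s = 0.2500 ms; subtotal = 3.4500 ms
Link 2: t_trans = 16000/(5*10^6) s = 3.2000 ms; t_prop = 400/200000 s = 2.0000 ms; subtotal = 5.2000 ms
Link 3: t_trans = 16000/(50*10^6) s = 0.3200 ms; t_prop = 800/200000 s = 4.0000 ms; subtotal = 4.3200 ms
End-to-end = 3.4500 + 5.2000 + 4.3200 = 12.9700 ms -> 12.970 ms (3 dp)

12.970


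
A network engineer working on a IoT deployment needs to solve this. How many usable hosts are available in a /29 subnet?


Given: subnet mask /29
Host bits = 32 - 29 = 3
Total addresses = 2^3 = 8
Usable hosts = 8 - 2 (network + broadcast) = 6

6


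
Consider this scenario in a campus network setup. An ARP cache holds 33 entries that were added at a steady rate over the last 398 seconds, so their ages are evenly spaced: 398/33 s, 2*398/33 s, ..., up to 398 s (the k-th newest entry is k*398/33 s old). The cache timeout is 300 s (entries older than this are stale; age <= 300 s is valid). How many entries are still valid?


Ages are k * 398/33 s for k = 1..33 (spacing = 12.0606 s).
Entry k is valid iff k * 398/33 <= 300 iff k <= 33 * 300 / 398 = 24.8744
n_valid = floor(24.8744) = 24
(n_stale = 33 - 24 = 9)

24


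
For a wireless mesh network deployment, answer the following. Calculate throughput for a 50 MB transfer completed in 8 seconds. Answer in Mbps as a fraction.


Given: file = 50 MB, time = 8 s
File in Mb = 50 * 8 = 400 Mb
Throughput = 400 / 8 Mbps
Throughput = 50 Mbps

50


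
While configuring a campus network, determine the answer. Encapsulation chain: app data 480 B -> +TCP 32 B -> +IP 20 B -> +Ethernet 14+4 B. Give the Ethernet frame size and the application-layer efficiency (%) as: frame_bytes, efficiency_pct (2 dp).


TCP segment = 480 + 32 = 512 B
IP packet = 512 + 20 = 532 B
Ethernet frame = 532 + 14 + 4 = 550 B
Efficiency = app / frame = 480 / 550 = 0.872727 = 87.2727% -> 87.27% (2 dp)

550, 87.27


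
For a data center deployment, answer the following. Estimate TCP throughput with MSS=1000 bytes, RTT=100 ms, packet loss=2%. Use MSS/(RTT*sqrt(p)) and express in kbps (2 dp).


Given: MSS = 1000 bytes, RTT = 100 ms, loss = 2%
RTT in seconds = 100 / 1000 = 0.1
Loss rate = 2% = 0.02
sqrt(loss) = sqrt(0.02) = 0.141421356237
Throughput (bytes/s) = 1000 / (0.1 * 0.141421356237) = 70710.6781
Throughput (kbps) = 70710.6781 * 8 / 1000 = 565.685425 -> 565.69 kbps (2 dp)

565.69


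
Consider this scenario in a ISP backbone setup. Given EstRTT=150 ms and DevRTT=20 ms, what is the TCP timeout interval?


Given: EstRTT = 150 ms, DevRTT = 20 ms
Timeout = EstRTT + 4 * DevRTT
4 * DevRTT = 4 * 20 = 80
Timeout = 150 + 80 = 230 ms

230


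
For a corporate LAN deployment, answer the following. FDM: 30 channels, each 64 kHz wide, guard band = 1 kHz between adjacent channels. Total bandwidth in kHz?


Given: 30 channels, 64 kHz each, guard = 1 kHz
Channel bandwidth = 30 * 64 = 1920 kHz
Guard bands = 29 gaps * 1 kHz = 29 kHz
Total = 1920 + 29 = 1949 kHz

1949


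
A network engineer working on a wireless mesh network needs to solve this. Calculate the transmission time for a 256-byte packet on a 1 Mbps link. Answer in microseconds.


Given: packet = 256 bytes, bandwidth = 1 Mbps
Packet in bits = 256 * 8 = 2048 bits
Bandwidth = 1 * 10^6 = 1000000 bps
Time = 2048 / 1000000 seconds
Time in us = 2048 * 10^6 / 1000000 = 2048

2048


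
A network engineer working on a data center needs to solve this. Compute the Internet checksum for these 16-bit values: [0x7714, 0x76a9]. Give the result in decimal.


Given words: [0x7714, 0x76a9]
Step 1: Sum all words
Raw sum = 30484 + 30377 = 60861
One's complement = ~60861 & 0xFFFF = 4674

4674


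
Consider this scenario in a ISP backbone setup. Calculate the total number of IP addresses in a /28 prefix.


Given: CIDR prefix /28
Host bits = 32 - 28 = 4
Total addresses = 2^4 = 16

16


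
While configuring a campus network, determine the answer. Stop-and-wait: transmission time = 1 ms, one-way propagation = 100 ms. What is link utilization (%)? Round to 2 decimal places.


Given: Ttrans = 1 ms, Tprop = 100 ms
RTT = 2 * Tprop = 2 * 100 = 200 ms
U = Ttrans / (Ttrans + RTT)
U = 1 / (1 + 200)
U = 1 / 201 = 0.004975
U% = 0.50%

0.50


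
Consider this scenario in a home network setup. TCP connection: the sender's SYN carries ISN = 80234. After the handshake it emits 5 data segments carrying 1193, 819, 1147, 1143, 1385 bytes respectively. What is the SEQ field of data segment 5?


The SYN occupies sequence number ISN = 80234, so the first data byte is ISN + 1 = 80235.
SEQ of data segment i = (ISN + 1) + sum of payload sizes of segments 1..i-1.
Segment 1: SEQ = 80235, payload = 1193 bytes
Segment 2: SEQ = 81428, payload = 819 bytes
Segment 3: SEQ = 82247, payload = 1147 bytes
Segment 4: SEQ = 83394, payload = 1143 bytes
Segment 5: SEQ = 84537, payload = 1385 bytes
SEQ of segment 5 = 80235 + 1193 + 819 + 1147 + 1143 = 84537

84537


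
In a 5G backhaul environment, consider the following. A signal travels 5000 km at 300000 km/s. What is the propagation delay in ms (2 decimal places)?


Given: distance = 5000 km, speed = 300000 km/s
Delay = distance / speed = 5000 / 300000 seconds
Delay in ms = 5000 * 1000 / 300000
Delay = 16.6667 ms
Rounded to 2 dp = 16.67 ms

16.67


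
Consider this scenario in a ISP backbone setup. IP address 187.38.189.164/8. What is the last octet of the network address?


Given: IP = 187.38.189.164, prefix = /8
Subnet mask = 255.0.0.0
Last octet of IP: 164
Last octet of mask: 0
Network last octet = 164 AND 0 = 0

0


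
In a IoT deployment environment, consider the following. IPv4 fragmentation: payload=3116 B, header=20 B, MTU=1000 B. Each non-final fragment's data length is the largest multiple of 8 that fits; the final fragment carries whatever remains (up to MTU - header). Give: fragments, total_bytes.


Max data per non-final fragment = floor((MTU - header)/8)*8 = floor((1000 - 20)/8)*8 = floor(980/8)*8 = 976 B
Final fragment needs no 8-byte alignment: it can carry up to MTU - header = 980 B
Non-final fragments needed = ceil((payload - 980) / 976) = ceil(2136/976) = ceil(2.1885) = 3
Number of fragments = 3 + 1 = 4
Fragment sizes (data): 3 * 976 B + 188 B (last, 188 <= 980 OK)
Total bytes sent = payload + n_frags * header = 3116 + 4*20 = 3116 + 80 = 3196 B

4, 3196


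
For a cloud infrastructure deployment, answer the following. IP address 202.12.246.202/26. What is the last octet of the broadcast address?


Given: IP = 202.12.246.202, prefix = /26
Host bits = 32 - 26 = 6
Network last octet = 202 AND mask = 192
Host part size = 2^6 - 1 = 63
Broadcast last octet = 192 OR 63 = 255

255


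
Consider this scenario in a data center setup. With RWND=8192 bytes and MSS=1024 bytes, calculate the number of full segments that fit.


Given: RWND = 8192 bytes, MSS = 1024 bytes
Full segments = floor(RWND / MSS)
Full segments = floor(8192 / 1024)
Full segments = floor(8.0) = 8

8


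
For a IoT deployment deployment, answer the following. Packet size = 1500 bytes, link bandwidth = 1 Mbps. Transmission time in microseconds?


Given: packet = 1500 bytes, bandwidth = 1 Mbps
Packet in bits = 1500 * 8 = 12000 bits
Bandwidth = 1 * 10^6 = 1000000 bps
Time = 12000 / 1000000 seconds
Time in us = 12000 * 10^6 / 1000000 = 12000

12000


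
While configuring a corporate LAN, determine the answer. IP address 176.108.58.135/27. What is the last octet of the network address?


Given: IP = 176.108.58.135, prefix = /27
Subnet mask = 255.255.255.224
Last octet of IP: 135
Last octet of mask: 224
Network last octet = 135 AND 224 = 128

128


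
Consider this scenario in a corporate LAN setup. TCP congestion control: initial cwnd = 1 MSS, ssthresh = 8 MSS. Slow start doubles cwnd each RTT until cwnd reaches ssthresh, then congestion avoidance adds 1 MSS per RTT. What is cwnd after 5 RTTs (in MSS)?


RTT 0: cwnd = 1 MSS (initial)
RTT 1: cwnd = 2 MSS (slow start, doubled)
RTT 2: cwnd = 4 MSS (slow start, doubled)
RTT 3: cwnd = 8 MSS (slow start, doubled)
RTT 4: cwnd = 9 MSS (congestion avoidance, +1)
RTT 5: cwnd = 10 MSS (congestion avoidance, +1)

10


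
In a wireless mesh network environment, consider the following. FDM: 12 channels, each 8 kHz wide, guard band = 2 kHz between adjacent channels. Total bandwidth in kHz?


Given: 12 channels, 8 kHz each, guard = 2 kHz
Channel bandwidth = 12 * 8 = 96 kHz
Guard bands = 11 gaps * 2 kHz = 22 kHz
Total = 96 + 22 = 118 kHz

118


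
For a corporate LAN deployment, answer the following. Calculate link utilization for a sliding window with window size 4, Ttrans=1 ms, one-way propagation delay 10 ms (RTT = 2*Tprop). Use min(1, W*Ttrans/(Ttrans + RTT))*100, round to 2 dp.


Given: W = 4, Ttrans = 1 ms, RTT = 20 ms (= 2 * Tprop, Tprop = 10 ms)
Cycle time = Ttrans + RTT = 1 + 20 = 21 ms (first packet sent until its ACK returns)
W * Ttrans = 4 * 1 = 4 ms of sending per cycle
W * Ttrans / (Ttrans + RTT) = 4 / 21 = 0.190476
U = min(1, 0.190476) = 0.190476
U% = 19.05%

19.05


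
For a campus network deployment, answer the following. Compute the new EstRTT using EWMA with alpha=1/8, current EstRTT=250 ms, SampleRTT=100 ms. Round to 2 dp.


Given: EstRTT = 250 ms, SampleRTT = 100 ms, alpha = 1/8
New EstRTT = (1 - alpha) * EstRTT + alpha * SampleRTT
(7/8) * 250 = 218.75
(1/8) * 100 = 12.5
New EstRTT = 218.75 + 12.5 = 231.25 ms -> 231.25 ms (2 dp)

231.25


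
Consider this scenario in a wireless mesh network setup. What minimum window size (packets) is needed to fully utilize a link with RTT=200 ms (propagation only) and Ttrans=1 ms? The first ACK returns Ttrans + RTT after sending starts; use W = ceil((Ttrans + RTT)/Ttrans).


Given: Ttrans = 1 ms, RTT = 200 ms (= 2 * Tprop, Tprop = 100 ms)
Time until first ACK returns = Ttrans + RTT = 1 + 200 = 201 ms
Need W * Ttrans >= Ttrans + RTT  ->  W >= (Ttrans + RTT) / Ttrans
(Ttrans + RTT) / Ttrans = 201 / 1 = 201
W_min = ceil(201) = 201

201


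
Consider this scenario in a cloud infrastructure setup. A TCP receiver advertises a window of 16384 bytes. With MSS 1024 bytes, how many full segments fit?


Given: RWND = 16384 bytes, MSS = 1024 bytes
Full segments = floor(RWND / MSS)
Full segments = floor(16384 / 1024)
Full segments = floor(16.0) = 16

16


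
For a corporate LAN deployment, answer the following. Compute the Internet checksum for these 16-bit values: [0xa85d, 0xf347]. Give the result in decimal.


Given words: [0xa85d, 0xf347]
Step 1: Sum all words
Raw sum = 43101 + 62279 = 105380
Step 2: Fold carry: (39844 + 1) = 39845
One's complement = ~39845 & 0xFFFF = 25690

25690


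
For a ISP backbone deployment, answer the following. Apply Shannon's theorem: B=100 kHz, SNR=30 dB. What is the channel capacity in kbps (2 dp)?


Given: B = 100 kHz, SNR = 30 dB
SNR linear = 10^(30/10) = 1000
1 + SNR = 1001
log2(1001) = 9.9672262588
C = 100 * 1000 * 9.9672262588 = 996722.6259 bps
C = 996.722626 kbps -> 996.72 kbps (2 dp)

996.72


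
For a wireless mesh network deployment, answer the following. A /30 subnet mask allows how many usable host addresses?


Given: subnet mask /30
Host bits = 32 - 30 = 2
Total addresses = 2^2 = 4
Usable hosts = 4 - 2 (network + broadcast) = 2

2


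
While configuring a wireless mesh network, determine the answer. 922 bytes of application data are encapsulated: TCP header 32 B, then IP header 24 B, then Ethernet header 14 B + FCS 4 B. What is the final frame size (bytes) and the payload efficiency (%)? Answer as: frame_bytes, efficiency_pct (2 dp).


TCP segment = 922 + 32 = 954 B
IP packet = 954 + 24 = 978 B
Ethernet frame = 978 + 14 + 4 = 996 B
Efficiency = app / frame = 922 / 996 = 0.925703 = 92.5703% -> 92.57% (2 dp)

996, 92.57


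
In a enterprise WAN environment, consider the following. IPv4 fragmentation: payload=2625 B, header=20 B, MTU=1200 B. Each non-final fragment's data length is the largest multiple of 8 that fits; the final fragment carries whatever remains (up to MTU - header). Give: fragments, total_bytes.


Max data per non-final fragment = floor((MTU - header)/8)*8 = floor((1200 - 20)/8)*8 = floor(1180/8)*8 = 1176 B
Final fragment needs no 8-byte alignment: it can carry up to MTU - header = 1180 B
Non-final fragments needed = ceil((payload - 1180) / 1176) = ceil(1445/1176) = ceil(1.2287) = 2
Number of fragments = 2 + 1 = 3
Fragment sizes (data): 2 * 1176 B + 273 B (last, 273 <= 1180 OK)
Total bytes sent = payload + n_frags * header = 2625 + 3*20 = 2625 + 60 = 2685 B

3, 2685
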